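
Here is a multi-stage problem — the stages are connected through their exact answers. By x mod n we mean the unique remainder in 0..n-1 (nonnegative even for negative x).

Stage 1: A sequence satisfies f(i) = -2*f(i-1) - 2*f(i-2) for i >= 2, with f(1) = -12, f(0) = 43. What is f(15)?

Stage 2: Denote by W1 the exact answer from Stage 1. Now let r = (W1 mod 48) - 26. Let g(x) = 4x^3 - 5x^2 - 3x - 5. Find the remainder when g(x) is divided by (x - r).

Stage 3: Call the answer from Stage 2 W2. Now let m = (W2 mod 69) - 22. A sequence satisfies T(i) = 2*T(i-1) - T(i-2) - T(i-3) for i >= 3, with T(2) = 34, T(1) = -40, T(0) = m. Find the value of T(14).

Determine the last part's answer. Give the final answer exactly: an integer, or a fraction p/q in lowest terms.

6370

Stage 1: f(2) = -2*(-12) - 2*(43) = -62; iterating: f(2)=-62, f(3)=148, f(4)=-172, f(5)=48, f(6)=248, f(7)=-592, f(8)=688, f(9)=-192, f(10)=-992, f(11)=2368, f(12)=-2752, f(13)=768, f(14)=3968, f(15)=-9472; answer -9472
Stage 2: W1 = -9472; r = 6; remainder = value at the root: 4*(6)^3 - 5*(6)^2 - 3*(6)^1 - 5 = (864) + (-180) + (-18) + (-5) = 661; answer 661
Stage 3: W2 = 661; m = 18; T(3) = 2*(34) - 1*(-40) - 1*(18) = 90; iterating: T(3)=90, T(4)=186, T(5)=248, T(6)=220, T(7)=6, T(8)=-456, T(9)=-1138, T(10)=-1826, T(11)=-2058, T(12)=-1152, T(13)=1580, T(14)=6370; answer 6370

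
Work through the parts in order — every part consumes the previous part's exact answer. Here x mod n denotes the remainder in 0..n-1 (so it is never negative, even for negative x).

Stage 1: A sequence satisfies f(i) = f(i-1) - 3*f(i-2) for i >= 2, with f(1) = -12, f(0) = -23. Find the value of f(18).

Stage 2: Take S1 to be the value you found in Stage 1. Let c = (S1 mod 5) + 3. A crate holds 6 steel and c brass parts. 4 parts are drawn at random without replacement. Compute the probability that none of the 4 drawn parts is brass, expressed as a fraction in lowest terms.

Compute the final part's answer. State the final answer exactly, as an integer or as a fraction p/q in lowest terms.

1/22

Stage 1: f(2) = 1*(-12) - 3*(-23) = 57; iterating: f(2)=57, f(3)=93, f(4)=-78, f(5)=-357, f(6)=-123, f(7)=948, f(8)=1317, f(9)=-1527, f(10)=-5478, f(11)=-897, f(12)=15537, f(13)=18228, f(14)=-28383, f(15)=-83067, f(16)=2082, f(17)=251283, f(18)=245037; answer 245037
Stage 2: S1 = 245037; c = 5; total draws C(11,4) = 330; favorable C(6,4) = 15; P = 1/22; answer 1/22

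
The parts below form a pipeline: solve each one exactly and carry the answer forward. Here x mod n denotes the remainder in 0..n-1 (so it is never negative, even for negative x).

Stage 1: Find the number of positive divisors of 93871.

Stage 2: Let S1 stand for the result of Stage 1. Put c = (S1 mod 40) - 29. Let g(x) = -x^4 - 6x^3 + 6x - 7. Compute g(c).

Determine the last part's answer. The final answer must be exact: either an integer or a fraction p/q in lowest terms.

-413512

Stage 1: 93871 is prime, so its only divisors are 1 and 93871; count = 2; answer 2
Stage 2: S1 = 2; c = -27; -1*(-27)^4 - 6*(-27)^3 + 6*(-27)^1 - 7 = (-531441) + (118098) + (-162) + (-7) = -413512; answer -413512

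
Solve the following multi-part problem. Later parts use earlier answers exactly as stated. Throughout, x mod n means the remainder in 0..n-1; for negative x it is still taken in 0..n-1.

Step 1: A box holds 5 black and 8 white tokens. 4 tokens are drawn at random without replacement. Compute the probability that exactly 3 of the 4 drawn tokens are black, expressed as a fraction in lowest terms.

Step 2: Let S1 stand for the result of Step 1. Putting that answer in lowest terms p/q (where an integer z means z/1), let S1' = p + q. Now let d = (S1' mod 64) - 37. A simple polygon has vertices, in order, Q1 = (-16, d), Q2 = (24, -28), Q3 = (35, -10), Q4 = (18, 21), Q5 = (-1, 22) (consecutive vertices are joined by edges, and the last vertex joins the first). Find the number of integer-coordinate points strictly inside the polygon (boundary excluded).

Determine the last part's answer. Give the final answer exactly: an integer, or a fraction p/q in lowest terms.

Step 1: total draws C(13,4) = 715; favorable C(5,3)*C(8,1) = 80; P = 16/143; answer 16/143
Step 2: S1 = 16/143; threaded value p + q = 159; d = -6; cross terms: (-16*-28 - 24*-6)=592, (24*-10 - 35*-28)=740, (35*21 - 18*-10)=915, (18*22 - -1*21)=417, (-1*-6 - -16*22)=358; twice the area = |3022| = 3022; area = 1511; boundary points = 2 + 1 + 1 + 1 + 1 = 6; strictly interior points = area - boundary/2 + 1 = 1509; answer 1509

1509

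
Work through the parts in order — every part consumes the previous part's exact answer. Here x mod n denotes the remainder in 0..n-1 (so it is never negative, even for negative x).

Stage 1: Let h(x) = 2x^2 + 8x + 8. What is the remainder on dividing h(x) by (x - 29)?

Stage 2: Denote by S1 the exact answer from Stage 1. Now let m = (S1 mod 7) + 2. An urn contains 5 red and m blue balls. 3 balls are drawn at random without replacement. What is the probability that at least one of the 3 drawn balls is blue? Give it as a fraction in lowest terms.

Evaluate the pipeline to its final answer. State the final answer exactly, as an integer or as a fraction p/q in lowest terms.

31/33

Stage 1: remainder = value at the root: 2*(29)^2 + 8*(29)^1 + 8 = (1682) + (232) + (8) = 1922; answer 1922
Stage 2: S1 = 1922; m = 6; total draws C(11,3) = 165; complement C(5,3) = 10; favorable 165 - 10 = 155; P = 31/33; answer 31/33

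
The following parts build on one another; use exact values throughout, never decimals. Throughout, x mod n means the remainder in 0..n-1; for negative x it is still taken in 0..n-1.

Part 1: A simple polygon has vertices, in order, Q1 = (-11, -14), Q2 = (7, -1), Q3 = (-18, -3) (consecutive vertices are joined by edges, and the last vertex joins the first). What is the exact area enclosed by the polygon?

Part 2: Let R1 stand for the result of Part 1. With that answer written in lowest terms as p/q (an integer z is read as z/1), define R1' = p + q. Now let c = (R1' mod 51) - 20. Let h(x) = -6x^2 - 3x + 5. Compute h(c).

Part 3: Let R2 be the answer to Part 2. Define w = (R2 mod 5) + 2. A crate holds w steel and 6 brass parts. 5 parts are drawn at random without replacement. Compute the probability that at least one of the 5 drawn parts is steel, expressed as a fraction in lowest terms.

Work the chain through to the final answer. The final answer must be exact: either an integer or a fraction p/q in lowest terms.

Part 1: cross terms: (-11*-1 - 7*-14)=109, (7*-3 - -18*-1)=-39, (-18*-14 - -11*-3)=219; twice the area = |289| = 289; area = 289/2; answer 289/2
Part 2: R1 = 289/2; threaded value p + q = 291; c = 16; -6*(16)^2 - 3*(16)^1 + 5 = (-1536) + (-48) + (5) = -1579; answer -1579
Part 3: R2 = -1579; w = 3; total draws C(9,5) = 126; complement C(6,5) = 6; favorable 126 - 6 = 120; P = 20/21; answer 20/21

20/21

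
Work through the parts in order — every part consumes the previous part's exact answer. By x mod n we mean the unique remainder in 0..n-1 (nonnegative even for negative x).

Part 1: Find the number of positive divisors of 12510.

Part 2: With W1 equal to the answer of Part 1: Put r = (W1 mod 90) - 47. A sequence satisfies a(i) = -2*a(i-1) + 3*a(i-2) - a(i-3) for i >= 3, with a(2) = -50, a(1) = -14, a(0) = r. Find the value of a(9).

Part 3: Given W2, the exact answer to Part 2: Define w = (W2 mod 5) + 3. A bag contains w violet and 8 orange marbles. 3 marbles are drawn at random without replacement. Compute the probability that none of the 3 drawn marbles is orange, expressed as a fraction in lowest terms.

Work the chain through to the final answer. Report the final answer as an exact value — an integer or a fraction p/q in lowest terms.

Part 1: 12510 = 2 * 3^2 * 5 * 139; number of divisors = (1+1) * (2+1) * (1+1) * (1+1) = 24; answer 24
Part 2: W1 = 24; r = -23; a(3) = -2*(-50) + 3*(-14) - 1*(-23) = 81; iterating: a(3)=81, a(4)=-298, a(5)=889, a(6)=-2753, a(7)=8471, a(8)=-26090, a(9)=80346; answer 80346
Part 3: W2 = 80346; w = 4; total draws C(12,3) = 220; favorable C(4,3) = 4; P = 1/55; answer 1/55

1/55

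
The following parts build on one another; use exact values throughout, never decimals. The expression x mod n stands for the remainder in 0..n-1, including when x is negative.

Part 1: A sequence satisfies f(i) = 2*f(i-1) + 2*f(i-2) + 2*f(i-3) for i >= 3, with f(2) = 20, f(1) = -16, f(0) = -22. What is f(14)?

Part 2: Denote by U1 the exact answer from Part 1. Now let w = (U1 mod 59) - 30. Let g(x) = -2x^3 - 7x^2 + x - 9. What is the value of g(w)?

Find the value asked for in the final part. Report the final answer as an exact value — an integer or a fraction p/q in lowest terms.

Part 1: f(3) = 2*(20) + 2*(-16) + 2*(-22) = -36; iterating: f(3)=-36, f(4)=-64, f(5)=-160, f(6)=-520, f(7)=-1488, f(8)=-4336, f(9)=-12688, f(10)=-37024, f(11)=-108096, f(12)=-315616, f(13)=-921472, f(14)=-2690368; answer -2690368
Part 2: U1 = -2690368; w = 2; -2*(2)^3 - 7*(2)^2 + 1*(2)^1 - 9 = (-16) + (-28) + (2) + (-9) = -51; answer -51

-51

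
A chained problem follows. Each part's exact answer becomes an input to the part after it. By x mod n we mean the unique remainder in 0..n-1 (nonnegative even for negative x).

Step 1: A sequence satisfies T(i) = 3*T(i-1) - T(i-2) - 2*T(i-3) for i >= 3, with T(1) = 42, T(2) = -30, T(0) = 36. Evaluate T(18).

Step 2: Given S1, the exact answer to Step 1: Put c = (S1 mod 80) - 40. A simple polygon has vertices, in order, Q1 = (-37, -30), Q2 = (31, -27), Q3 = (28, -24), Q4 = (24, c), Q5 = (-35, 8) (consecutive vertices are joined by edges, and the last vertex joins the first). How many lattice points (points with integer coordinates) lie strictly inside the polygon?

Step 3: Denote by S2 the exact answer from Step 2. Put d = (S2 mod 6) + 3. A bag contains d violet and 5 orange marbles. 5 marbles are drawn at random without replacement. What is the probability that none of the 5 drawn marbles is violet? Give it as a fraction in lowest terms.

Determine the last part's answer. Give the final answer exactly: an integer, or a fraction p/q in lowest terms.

1/252

Step 1: T(3) = 3*(-30) - 1*(42) - 2*(36) = -204; iterating: T(3)=-204, T(4)=-666, T(5)=-1734, T(6)=-4128, T(7)=-9318, T(8)=-20358, T(9)=-43500, T(10)=-91506, T(11)=-190302, T(12)=-392400, T(13)=-803886, T(14)=-1638654, T(15)=-3327276, T(16)=-6735402, T(17)=-13601622, T(18)=-27414912; answer -27414912
Step 2: S1 = -27414912; c = 8; cross terms: (-37*-27 - 31*-30)=1929, (31*-24 - 28*-27)=12, (28*8 - 24*-24)=800, (24*8 - -35*8)=472, (-35*-30 - -37*8)=1346; twice the area = |4559| = 4559; area = 4559/2; boundary points = 1 + 3 + 4 + 59 + 2 = 69; strictly interior points = area - boundary/2 + 1 = 2246; answer 2246
Step 3: S2 = 2246; d = 5; total draws C(10,5) = 252; favorable C(5,5) = 1; P = 1/252; answer 1/252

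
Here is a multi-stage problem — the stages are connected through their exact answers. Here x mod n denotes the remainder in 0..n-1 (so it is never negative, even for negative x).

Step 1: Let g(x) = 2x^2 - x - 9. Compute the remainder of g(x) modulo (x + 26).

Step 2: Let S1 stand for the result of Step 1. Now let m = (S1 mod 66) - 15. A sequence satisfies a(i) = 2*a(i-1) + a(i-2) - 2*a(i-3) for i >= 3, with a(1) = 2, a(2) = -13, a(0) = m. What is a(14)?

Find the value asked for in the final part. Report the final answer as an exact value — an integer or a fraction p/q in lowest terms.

-256633

Step 1: remainder = value at the root: 2*(-26)^2 - 1*(-26)^1 - 9 = (1352) + (26) + (-9) = 1369; answer 1369
Step 2: S1 = 1369; m = 34; a(3) = 2*(-13) + 1*(2) - 2*(34) = -92; iterating: a(3)=-92, a(4)=-201, a(5)=-468, a(6)=-953, a(7)=-1972, a(8)=-3961, a(9)=-7988, a(10)=-15993, a(11)=-32052, a(12)=-64121, a(13)=-128308, a(14)=-256633; answer -256633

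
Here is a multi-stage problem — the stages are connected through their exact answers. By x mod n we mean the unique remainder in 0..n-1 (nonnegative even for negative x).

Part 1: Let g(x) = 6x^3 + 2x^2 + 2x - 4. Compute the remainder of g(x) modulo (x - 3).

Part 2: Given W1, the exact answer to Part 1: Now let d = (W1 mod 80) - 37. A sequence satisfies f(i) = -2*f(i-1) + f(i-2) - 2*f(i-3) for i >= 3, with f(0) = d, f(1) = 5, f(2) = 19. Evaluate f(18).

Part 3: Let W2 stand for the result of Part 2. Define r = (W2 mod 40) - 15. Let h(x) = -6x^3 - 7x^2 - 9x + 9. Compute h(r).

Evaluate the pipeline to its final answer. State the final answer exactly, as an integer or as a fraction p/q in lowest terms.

9477

Part 1: remainder = value at the root: 6*(3)^3 + 2*(3)^2 + 2*(3)^1 - 4 = (162) + (18) + (6) + (-4) = 182; answer 182
Part 2: W1 = 182; d = -15; f(3) = -2*(19) + 1*(5) - 2*(-15) = -3; iterating: f(3)=-3, f(4)=15, f(5)=-71, f(6)=163, f(7)=-427, f(8)=1159, f(9)=-3071, f(10)=8155, f(11)=-21699, f(12)=57695, f(13)=-153399, f(14)=407891, f(15)=-1084571, f(16)=2883831, f(17)=-7668015, f(18)=20389003; answer 20389003
Part 3: W2 = 20389003; r = -12; -6*(-12)^3 - 7*(-12)^2 - 9*(-12)^1 + 9 = (10368) + (-1008) + (108) + (9) = 9477; answer 9477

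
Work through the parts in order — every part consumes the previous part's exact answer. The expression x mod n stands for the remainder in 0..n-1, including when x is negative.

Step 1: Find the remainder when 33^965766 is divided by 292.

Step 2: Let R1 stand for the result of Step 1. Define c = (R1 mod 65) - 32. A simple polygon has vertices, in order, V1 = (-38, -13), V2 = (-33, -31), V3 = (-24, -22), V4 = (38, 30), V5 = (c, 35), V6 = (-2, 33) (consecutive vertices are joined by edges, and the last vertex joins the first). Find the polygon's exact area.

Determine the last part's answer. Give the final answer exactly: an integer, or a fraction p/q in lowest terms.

3527/2

Step 1: squarings mod 292: 33^1=33, 33^2=213, 33^4=109, 33^8=201, 33^16=105, 33^32=221, 33^64=77, 33^128=89, 33^256=37, 33^512=201, 33^1024=105, 33^2048=221, 33^4096=77, 33^8192=89, 33^16384=37, 33^32768=201, 33^65536=105, 33^131072=221, 33^262144=77, 33^524288=89; 33^965766 = 33^2 * 33^4 * 33^128 * 33^1024 * 33^2048 * 33^4096 * 33^8192 * 33^32768 * 33^131072 * 33^262144 * 33^524288 = 97 (mod 292); answer 97
Step 2: R1 = 97; c = 0; cross terms: (-38*-31 - -33*-13)=749, (-33*-22 - -24*-31)=-18, (-24*30 - 38*-22)=116, (38*35 - 0*30)=1330, (0*33 - -2*35)=70, (-2*-13 - -38*33)=1280; twice the area = |3527| = 3527; area = 3527/2; answer 3527/2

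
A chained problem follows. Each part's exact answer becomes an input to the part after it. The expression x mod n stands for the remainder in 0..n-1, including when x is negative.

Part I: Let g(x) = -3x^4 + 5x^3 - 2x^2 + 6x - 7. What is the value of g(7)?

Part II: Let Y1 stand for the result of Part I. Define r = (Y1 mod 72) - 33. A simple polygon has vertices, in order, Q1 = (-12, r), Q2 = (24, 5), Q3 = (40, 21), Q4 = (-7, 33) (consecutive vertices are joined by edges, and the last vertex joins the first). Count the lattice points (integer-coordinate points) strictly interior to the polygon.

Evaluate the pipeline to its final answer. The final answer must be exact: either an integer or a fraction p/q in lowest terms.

545

Part I: -3*(7)^4 + 5*(7)^3 - 2*(7)^2 + 6*(7)^1 - 7 = (-7203) + (1715) + (-98) + (42) + (-7) = -5551; answer -5551
Part II: Y1 = -5551; r = 32; cross terms: (-12*5 - 24*32)=-828, (24*21 - 40*5)=304, (40*33 - -7*21)=1467, (-7*32 - -12*33)=172; twice the area = |1115| = 1115; area = 1115/2; boundary points = 9 + 16 + 1 + 1 = 27; strictly interior points = area - boundary/2 + 1 = 545; answer 545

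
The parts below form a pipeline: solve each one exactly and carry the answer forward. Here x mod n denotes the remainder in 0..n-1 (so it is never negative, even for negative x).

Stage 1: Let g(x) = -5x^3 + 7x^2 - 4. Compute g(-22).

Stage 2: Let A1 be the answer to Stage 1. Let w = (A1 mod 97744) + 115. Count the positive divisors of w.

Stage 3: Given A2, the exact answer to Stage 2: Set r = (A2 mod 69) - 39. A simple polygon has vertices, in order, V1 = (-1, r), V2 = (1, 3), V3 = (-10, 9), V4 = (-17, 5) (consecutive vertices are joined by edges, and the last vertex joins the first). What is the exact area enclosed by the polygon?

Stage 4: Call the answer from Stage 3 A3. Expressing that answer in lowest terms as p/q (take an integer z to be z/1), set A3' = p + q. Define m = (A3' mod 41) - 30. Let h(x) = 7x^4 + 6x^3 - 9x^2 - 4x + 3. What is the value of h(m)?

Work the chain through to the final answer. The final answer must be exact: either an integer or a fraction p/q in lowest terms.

93459

Stage 1: -5*(-22)^3 + 7*(-22)^2 - 4 = (53240) + (3388) + (-4) = 56624; answer 56624
Stage 2: A1 = 56624; w = 56739; 56739 = 3 * 18913; number of divisors = (1+1) * (1+1) = 4; answer 4
Stage 3: A2 = 4; r = -35; cross terms: (-1*3 - 1*-35)=32, (1*9 - -10*3)=39, (-10*5 - -17*9)=103, (-17*-35 - -1*5)=600; twice the area = |774| = 774; area = 387; answer 387
Stage 4: A3 = 387; threaded value p + q = 388; m = -11; 7*(-11)^4 + 6*(-11)^3 - 9*(-11)^2 - 4*(-11)^1 + 3 = (102487) + (-7986) + (-1089) + (44) + (3) = 93459; answer 93459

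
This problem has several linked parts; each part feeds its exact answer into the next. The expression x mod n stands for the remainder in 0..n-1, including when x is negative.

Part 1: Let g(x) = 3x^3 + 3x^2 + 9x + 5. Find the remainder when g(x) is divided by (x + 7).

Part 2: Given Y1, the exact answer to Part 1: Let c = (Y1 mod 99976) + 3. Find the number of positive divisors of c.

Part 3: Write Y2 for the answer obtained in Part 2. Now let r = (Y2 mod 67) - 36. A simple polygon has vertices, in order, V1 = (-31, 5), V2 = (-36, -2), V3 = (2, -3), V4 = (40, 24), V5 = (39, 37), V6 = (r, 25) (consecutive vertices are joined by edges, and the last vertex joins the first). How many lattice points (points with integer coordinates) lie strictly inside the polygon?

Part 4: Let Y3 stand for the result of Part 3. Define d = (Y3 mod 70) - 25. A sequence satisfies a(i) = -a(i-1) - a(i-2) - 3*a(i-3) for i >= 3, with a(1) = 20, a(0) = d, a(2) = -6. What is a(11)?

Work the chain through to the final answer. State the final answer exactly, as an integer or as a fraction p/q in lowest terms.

453

Part 1: remainder = value at the root: 3*(-7)^3 + 3*(-7)^2 + 9*(-7)^1 + 5 = (-1029) + (147) + (-63) + (5) = -940; answer -940
Part 2: Y1 = -940; c = 99039; 99039 = 3 * 33013; number of divisors = (1+1) * (1+1) = 4; answer 4
Part 3: Y2 = 4; r = -32; cross terms: (-31*-2 - -36*5)=242, (-36*-3 - 2*-2)=112, (2*24 - 40*-3)=168, (40*37 - 39*24)=544, (39*25 - -32*37)=2159, (-32*5 - -31*25)=615; twice the area = |3840| = 3840; area = 1920; boundary points = 1 + 1 + 1 + 1 + 1 + 1 = 6; strictly interior points = area - boundary/2 + 1 = 1918; answer 1918
Part 4: Y3 = 1918; d = 3; a(3) = -1*(-6) - 1*(20) - 3*(3) = -23; iterating: a(3)=-23, a(4)=-31, a(5)=72, a(6)=28, a(7)=-7, a(8)=-237, a(9)=160, a(10)=98, a(11)=453; answer 453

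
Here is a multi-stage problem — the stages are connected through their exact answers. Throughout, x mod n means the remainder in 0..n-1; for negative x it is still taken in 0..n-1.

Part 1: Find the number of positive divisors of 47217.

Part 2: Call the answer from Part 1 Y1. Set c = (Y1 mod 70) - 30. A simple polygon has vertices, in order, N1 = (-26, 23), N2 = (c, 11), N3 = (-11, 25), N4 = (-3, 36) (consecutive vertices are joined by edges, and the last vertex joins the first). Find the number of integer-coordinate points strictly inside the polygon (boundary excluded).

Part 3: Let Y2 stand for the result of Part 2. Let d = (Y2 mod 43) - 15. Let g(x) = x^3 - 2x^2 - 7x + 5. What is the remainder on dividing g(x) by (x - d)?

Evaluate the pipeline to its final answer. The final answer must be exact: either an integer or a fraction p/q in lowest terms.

2259

Part 1: 47217 = 3 * 15739; number of divisors = (1+1) * (1+1) = 4; answer 4
Part 2: Y1 = 4; c = -26; cross terms: (-26*11 - -26*23)=312, (-26*25 - -11*11)=-529, (-11*36 - -3*25)=-321, (-3*23 - -26*36)=867; twice the area = |329| = 329; area = 329/2; boundary points = 12 + 1 + 1 + 1 = 15; strictly interior points = area - boundary/2 + 1 = 158; answer 158
Part 3: Y2 = 158; d = 14; remainder = value at the root: 1*(14)^3 - 2*(14)^2 - 7*(14)^1 + 5 = (2744) + (-392) + (-98) + (5) = 2259; answer 2259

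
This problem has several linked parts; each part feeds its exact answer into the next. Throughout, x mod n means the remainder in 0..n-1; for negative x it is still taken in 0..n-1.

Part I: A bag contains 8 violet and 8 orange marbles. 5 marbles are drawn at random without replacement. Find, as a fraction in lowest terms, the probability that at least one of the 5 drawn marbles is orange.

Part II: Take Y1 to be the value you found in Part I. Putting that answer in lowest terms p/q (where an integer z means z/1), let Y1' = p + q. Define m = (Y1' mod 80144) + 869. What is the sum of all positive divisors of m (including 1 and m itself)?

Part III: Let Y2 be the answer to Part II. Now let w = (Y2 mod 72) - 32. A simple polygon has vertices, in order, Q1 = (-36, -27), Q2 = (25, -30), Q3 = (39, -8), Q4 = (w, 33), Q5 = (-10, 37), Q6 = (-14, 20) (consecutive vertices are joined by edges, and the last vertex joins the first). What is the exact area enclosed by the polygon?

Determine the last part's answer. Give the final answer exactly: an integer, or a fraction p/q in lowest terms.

5713/2

Part I: total draws C(16,5) = 4368; complement C(8,5) = 56; favorable 4368 - 56 = 4312; P = 77/78; answer 77/78
Part II: Y1 = 77/78; threaded value p + q = 155; m = 1024; 1024 = 2^10; sigma = (1 + 2 + 4 + 8 + 16 + 32 + 64 + 128 + 256 + 512 + 1024) = 2047; answer 2047
Part III: Y2 = 2047; w = -1; cross terms: (-36*-30 - 25*-27)=1755, (25*-8 - 39*-30)=970, (39*33 - -1*-8)=1279, (-1*37 - -10*33)=293, (-10*20 - -14*37)=318, (-14*-27 - -36*20)=1098; twice the area = |5713| = 5713; area = 5713/2; answer 5713/2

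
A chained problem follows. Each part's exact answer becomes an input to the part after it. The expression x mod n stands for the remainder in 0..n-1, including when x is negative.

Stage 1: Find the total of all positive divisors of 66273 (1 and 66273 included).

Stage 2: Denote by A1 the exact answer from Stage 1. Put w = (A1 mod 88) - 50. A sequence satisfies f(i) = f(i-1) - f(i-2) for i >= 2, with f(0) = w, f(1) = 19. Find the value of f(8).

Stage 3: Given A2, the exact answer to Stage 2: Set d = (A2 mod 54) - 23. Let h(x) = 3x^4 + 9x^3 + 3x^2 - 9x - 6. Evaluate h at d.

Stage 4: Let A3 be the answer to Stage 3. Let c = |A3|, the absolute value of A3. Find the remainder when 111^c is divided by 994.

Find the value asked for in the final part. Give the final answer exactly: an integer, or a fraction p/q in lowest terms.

15

Stage 1: 66273 = 3 * 22091; sigma = (1 + 3) * (1 + 22091) = 4 * 22092 = 88368; answer 88368
Stage 2: A1 = 88368; w = -34; f(2) = 1*(19) - 1*(-34) = 53; iterating: f(2)=53, f(3)=34, f(4)=-19, f(5)=-53, f(6)=-34, f(7)=19, f(8)=53; answer 53
Stage 3: A2 = 53; d = 30; 3*(30)^4 + 9*(30)^3 + 3*(30)^2 - 9*(30)^1 - 6 = (2430000) + (243000) + (2700) + (-270) + (-6) = 2675424; answer 2675424
Stage 4: A3 = 2675424; c = 2675424; squarings mod 994: 111^1=111, 111^2=393, 111^4=379, 111^8=505, 111^16=561, 111^32=617, 111^64=981, 111^128=169, 111^256=729, 111^512=645, 111^1024=533, 111^2048=799, 111^4096=253, 111^8192=393, 111^16384=379, 111^32768=505, 111^65536=561, 111^131072=617, 111^262144=981, 111^524288=169, 111^1048576=729, 111^2097152=645; 111^2675424 = 111^32 * 111^64 * 111^128 * 111^512 * 111^4096 * 111^16384 * 111^32768 * 111^524288 * 111^2097152 = 15 (mod 994); answer 15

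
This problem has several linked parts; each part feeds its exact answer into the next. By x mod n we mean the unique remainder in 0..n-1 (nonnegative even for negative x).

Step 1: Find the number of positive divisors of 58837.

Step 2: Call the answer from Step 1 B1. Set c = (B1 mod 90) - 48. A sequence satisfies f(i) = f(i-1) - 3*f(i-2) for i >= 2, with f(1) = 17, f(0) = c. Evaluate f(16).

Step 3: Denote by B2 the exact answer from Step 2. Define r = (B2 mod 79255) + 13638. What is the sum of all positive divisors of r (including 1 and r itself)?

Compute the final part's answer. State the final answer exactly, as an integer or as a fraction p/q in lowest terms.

Step 1: 58837 = 17 * 3461; number of divisors = (1+1) * (1+1) = 4; answer 4
Step 2: B1 = 4; c = -44; f(2) = 1*(17) - 3*(-44) = 149; iterating: f(2)=149, f(3)=98, f(4)=-349, f(5)=-643, f(6)=404, f(7)=2333, f(8)=1121, f(9)=-5878, f(10)=-9241, f(11)=8393, f(12)=36116, f(13)=10937, f(14)=-97411, f(15)=-130222, f(16)=162011; answer 162011
Step 3: B2 = 162011; r = 17139; 17139 = 3 * 29 * 197; sigma = (1 + 3) * (1 + 29) * (1 + 197) = 4 * 30 * 198 = 23760; answer 23760

23760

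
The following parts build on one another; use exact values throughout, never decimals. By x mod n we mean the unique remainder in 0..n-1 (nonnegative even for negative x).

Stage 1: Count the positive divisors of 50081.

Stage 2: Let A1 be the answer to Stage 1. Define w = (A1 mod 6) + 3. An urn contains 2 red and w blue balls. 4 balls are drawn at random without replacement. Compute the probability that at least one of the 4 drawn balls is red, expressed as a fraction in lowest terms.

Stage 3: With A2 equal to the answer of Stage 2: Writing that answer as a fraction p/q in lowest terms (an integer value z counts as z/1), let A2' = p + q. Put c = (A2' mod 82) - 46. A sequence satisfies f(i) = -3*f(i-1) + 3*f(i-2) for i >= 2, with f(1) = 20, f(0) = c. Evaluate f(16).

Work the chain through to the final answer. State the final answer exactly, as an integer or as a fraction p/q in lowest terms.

-12672177840

Stage 1: 50081 = 61 * 821; number of divisors = (1+1) * (1+1) = 4; answer 4
Stage 2: A1 = 4; w = 7; total draws C(9,4) = 126; complement C(7,4) = 35; favorable 126 - 35 = 91; P = 13/18; answer 13/18
Stage 3: A2 = 13/18; threaded value p + q = 31; c = -15; f(2) = -3*(20) + 3*(-15) = -105; iterating: f(2)=-105, f(3)=375, f(4)=-1440, f(5)=5445, f(6)=-20655, f(7)=78300, f(8)=-296865, f(9)=1125495, f(10)=-4267080, f(11)=16177725, f(12)=-61334415, f(13)=232536420, f(14)=-881612505, f(15)=3342446775, f(16)=-12672177840; answer -12672177840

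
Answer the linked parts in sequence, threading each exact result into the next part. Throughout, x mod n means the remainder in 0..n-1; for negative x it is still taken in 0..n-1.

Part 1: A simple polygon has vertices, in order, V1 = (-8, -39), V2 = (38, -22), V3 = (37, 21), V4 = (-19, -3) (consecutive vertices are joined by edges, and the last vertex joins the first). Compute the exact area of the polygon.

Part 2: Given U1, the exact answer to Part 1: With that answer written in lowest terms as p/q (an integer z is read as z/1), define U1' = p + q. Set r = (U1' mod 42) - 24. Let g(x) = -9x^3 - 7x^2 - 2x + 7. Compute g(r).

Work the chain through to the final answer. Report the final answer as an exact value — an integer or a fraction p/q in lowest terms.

-12841

Part 1: cross terms: (-8*-22 - 38*-39)=1658, (38*21 - 37*-22)=1612, (37*-3 - -19*21)=288, (-19*-39 - -8*-3)=717; twice the area = |4275| = 4275; area = 4275/2; answer 4275/2
Part 2: U1 = 4275/2; threaded value p + q = 4277; r = 11; -9*(11)^3 - 7*(11)^2 - 2*(11)^1 + 7 = (-11979) + (-847) + (-22) + (7) = -12841; answer -12841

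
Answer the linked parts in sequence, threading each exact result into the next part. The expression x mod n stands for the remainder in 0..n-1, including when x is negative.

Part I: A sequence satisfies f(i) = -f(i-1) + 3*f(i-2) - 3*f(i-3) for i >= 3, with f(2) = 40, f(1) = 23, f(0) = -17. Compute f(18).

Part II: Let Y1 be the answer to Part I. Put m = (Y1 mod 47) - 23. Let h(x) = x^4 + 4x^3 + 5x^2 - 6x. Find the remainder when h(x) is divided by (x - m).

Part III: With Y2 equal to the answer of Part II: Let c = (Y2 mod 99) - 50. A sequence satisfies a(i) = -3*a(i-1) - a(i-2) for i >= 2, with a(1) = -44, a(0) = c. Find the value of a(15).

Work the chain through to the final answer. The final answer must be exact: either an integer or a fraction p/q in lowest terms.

-49957822

Part I: f(3) = -1*(40) + 3*(23) - 3*(-17) = 80; iterating: f(3)=80, f(4)=-29, f(5)=149, f(6)=-476, f(7)=1010, f(8)=-2885, f(9)=7343, f(10)=-19028, f(11)=49712, f(12)=-128825, f(13)=335045, f(14)=-870656, f(15)=2262266, f(16)=-5879369, f(17)=15278135, f(18)=-39703040; answer -39703040
Part II: Y1 = -39703040; m = -1; remainder = value at the root: 1*(-1)^4 + 4*(-1)^3 + 5*(-1)^2 - 6*(-1)^1 = (1) + (-4) + (5) + (6) = 8; answer 8
Part III: Y2 = 8; c = -42; a(2) = -3*(-44) - 1*(-42) = 174; iterating: a(2)=174, a(3)=-478, a(4)=1260, a(5)=-3302, a(6)=8646, a(7)=-22636, a(8)=59262, a(9)=-155150, a(10)=406188, a(11)=-1063414, a(12)=2784054, a(13)=-7288748, a(14)=19082190, a(15)=-49957822; answer -49957822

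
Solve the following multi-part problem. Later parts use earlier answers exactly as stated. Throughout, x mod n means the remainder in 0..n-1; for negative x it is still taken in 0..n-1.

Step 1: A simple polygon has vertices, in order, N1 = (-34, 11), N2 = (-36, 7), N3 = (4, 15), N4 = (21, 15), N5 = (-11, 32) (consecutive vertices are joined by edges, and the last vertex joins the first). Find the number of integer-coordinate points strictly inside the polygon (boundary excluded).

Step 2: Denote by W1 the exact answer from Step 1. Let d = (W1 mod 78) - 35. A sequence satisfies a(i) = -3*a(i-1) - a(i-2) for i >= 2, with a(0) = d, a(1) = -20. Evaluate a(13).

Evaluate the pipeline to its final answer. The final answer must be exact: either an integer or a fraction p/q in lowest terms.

-3587060

Step 1: cross terms: (-34*7 - -36*11)=158, (-36*15 - 4*7)=-568, (4*15 - 21*15)=-255, (21*32 - -11*15)=837, (-11*11 - -34*32)=967; twice the area = |1139| = 1139; area = 1139/2; boundary points = 2 + 8 + 17 + 1 + 1 = 29; strictly interior points = area - boundary/2 + 1 = 556; answer 556
Step 2: W1 = 556; d = -25; a(2) = -3*(-20) - 1*(-25) = 85; iterating: a(2)=85, a(3)=-235, a(4)=620, a(5)=-1625, a(6)=4255, a(7)=-11140, a(8)=29165, a(9)=-76355, a(10)=199900, a(11)=-523345, a(12)=1370135, a(13)=-3587060; answer -3587060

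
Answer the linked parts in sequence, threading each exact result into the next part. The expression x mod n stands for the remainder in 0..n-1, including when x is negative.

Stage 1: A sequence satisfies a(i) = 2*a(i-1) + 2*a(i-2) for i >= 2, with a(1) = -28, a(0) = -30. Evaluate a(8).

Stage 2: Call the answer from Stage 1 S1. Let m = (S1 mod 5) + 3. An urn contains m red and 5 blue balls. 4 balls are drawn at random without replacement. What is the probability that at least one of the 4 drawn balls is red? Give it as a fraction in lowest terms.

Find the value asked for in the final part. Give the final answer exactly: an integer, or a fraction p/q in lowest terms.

41/42

Stage 1: a(2) = 2*(-28) + 2*(-30) = -116; iterating: a(2)=-116, a(3)=-288, a(4)=-808, a(5)=-2192, a(6)=-6000, a(7)=-16384, a(8)=-44768; answer -44768
Stage 2: S1 = -44768; m = 5; total draws C(10,4) = 210; complement C(5,4) = 5; favorable 210 - 5 = 205; P = 41/42; answer 41/42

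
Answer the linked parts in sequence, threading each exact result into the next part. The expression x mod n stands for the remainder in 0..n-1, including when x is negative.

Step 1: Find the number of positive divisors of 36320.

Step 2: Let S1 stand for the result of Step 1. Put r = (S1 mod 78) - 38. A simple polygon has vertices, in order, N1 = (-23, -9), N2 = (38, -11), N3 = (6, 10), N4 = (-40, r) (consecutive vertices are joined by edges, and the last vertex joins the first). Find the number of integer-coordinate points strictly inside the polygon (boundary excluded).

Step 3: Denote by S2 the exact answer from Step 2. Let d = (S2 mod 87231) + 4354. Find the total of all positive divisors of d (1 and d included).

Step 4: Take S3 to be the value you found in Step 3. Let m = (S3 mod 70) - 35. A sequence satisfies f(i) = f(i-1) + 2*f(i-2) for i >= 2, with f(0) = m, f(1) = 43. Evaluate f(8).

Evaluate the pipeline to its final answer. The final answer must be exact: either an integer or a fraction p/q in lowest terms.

3741

Step 1: 36320 = 2^5 * 5 * 227; number of divisors = (5+1) * (1+1) * (1+1) = 24; answer 24
Step 2: S1 = 24; r = -14; cross terms: (-23*-11 - 38*-9)=595, (38*10 - 6*-11)=446, (6*-14 - -40*10)=316, (-40*-9 - -23*-14)=38; twice the area = |1395| = 1395; area = 1395/2; boundary points = 1 + 1 + 2 + 1 = 5; strictly interior points = area - boundary/2 + 1 = 696; answer 696
Step 3: S2 = 696; d = 5050; 5050 = 2 * 5^2 * 101; sigma = (1 + 2) * (1 + 5 + 25) * (1 + 101) = 3 * 31 * 102 = 9486; answer 9486
Step 4: S3 = 9486; m = 1; f(2) = 1*(43) + 2*(1) = 45; iterating: f(2)=45, f(3)=131, f(4)=221, f(5)=483, f(6)=925, f(7)=1891, f(8)=3741; answer 3741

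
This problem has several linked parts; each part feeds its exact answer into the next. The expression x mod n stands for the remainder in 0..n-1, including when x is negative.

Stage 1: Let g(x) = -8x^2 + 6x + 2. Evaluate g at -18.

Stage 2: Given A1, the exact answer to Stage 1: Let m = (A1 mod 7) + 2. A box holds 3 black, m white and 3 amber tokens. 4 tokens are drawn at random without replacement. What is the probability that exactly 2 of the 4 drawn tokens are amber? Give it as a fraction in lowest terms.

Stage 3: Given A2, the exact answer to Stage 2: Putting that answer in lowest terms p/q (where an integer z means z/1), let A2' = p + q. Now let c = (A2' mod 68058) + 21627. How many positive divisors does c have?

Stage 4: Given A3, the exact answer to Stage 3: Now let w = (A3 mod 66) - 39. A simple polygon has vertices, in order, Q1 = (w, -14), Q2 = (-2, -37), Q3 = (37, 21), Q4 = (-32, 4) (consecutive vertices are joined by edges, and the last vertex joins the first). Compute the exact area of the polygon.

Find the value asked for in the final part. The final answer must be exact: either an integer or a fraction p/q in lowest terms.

Stage 1: -8*(-18)^2 + 6*(-18)^1 + 2 = (-2592) + (-108) + (2) = -2698; answer -2698
Stage 2: A1 = -2698; m = 6; total draws C(12,4) = 495; favorable C(3,2)*C(9,2) = 108; P = 12/55; answer 12/55
Stage 3: A2 = 12/55; threaded value p + q = 67; c = 21694; 21694 = 2 * 10847; number of divisors = (1+1) * (1+1) = 4; answer 4
Stage 4: A3 = 4; w = -35; cross terms: (-35*-37 - -2*-14)=1267, (-2*21 - 37*-37)=1327, (37*4 - -32*21)=820, (-32*-14 - -35*4)=588; twice the area = |4002| = 4002; area = 2001; answer 2001

2001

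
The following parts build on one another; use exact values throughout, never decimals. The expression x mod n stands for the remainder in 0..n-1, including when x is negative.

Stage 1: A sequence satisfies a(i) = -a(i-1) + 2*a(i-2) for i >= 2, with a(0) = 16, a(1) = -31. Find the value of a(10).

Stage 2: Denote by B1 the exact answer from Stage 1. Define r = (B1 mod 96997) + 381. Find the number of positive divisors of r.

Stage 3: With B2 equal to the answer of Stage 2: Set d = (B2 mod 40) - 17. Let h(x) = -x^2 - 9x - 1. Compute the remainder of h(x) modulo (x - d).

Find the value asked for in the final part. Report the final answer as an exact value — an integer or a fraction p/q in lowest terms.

-1

Stage 1: a(2) = -1*(-31) + 2*(16) = 63; iterating: a(2)=63, a(3)=-125, a(4)=251, a(5)=-501, a(6)=1003, a(7)=-2005, a(8)=4011, a(9)=-8021, a(10)=16043; answer 16043
Stage 2: B1 = 16043; r = 16424; 16424 = 2^3 * 2053; number of divisors = (3+1) * (1+1) = 8; answer 8
Stage 3: B2 = 8; d = -9; remainder = value at the root: -1*(-9)^2 - 9*(-9)^1 - 1 = (-81) + (81) + (-1) = -1; answer -1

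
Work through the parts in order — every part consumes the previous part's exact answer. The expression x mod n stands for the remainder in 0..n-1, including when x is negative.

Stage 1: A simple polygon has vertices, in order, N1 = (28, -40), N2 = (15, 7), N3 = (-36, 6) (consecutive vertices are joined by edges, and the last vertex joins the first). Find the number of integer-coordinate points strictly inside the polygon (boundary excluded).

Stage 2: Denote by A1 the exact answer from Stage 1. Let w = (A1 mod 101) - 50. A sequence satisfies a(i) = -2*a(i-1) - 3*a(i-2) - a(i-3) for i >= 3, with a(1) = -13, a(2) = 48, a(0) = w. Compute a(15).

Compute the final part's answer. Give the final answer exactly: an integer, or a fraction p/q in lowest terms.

-14781

Stage 1: cross terms: (28*7 - 15*-40)=796, (15*6 - -36*7)=342, (-36*-40 - 28*6)=1272; twice the area = |2410| = 2410; area = 1205; boundary points = 1 + 1 + 2 = 4; strictly interior points = area - boundary/2 + 1 = 1204; answer 1204
Stage 2: A1 = 1204; w = 43; a(3) = -2*(48) - 3*(-13) - 1*(43) = -100; iterating: a(3)=-100, a(4)=69, a(5)=114, a(6)=-335, a(7)=259, a(8)=373, a(9)=-1188, a(10)=998, a(11)=1195, a(12)=-4196, a(13)=3809, a(14)=3775, a(15)=-14781; answer -14781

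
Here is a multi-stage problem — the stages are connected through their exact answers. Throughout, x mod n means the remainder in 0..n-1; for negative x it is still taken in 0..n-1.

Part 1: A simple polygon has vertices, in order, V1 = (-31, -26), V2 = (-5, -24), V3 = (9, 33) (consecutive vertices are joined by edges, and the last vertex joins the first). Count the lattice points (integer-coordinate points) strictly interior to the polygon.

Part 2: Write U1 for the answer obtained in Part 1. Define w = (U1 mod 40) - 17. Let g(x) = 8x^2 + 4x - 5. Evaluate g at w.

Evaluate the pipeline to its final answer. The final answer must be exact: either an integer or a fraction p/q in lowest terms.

Part 1: cross terms: (-31*-24 - -5*-26)=614, (-5*33 - 9*-24)=51, (9*-26 - -31*33)=789; twice the area = |1454| = 1454; area = 727; boundary points = 2 + 1 + 1 = 4; strictly interior points = area - boundary/2 + 1 = 726; answer 726
Part 2: U1 = 726; w = -11; 8*(-11)^2 + 4*(-11)^1 - 5 = (968) + (-44) + (-5) = 919; answer 919

919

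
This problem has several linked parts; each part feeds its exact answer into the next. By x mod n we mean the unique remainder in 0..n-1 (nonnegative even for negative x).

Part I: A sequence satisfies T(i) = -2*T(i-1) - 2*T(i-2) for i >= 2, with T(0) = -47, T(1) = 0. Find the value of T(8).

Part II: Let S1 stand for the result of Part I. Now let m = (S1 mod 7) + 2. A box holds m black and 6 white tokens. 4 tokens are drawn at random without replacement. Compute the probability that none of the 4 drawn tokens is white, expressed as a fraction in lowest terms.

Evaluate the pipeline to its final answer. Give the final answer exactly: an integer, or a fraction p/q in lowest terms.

1/33

Part I: T(2) = -2*(0) - 2*(-47) = 94; iterating: T(2)=94, T(3)=-188, T(4)=188, T(5)=0, T(6)=-376, T(7)=752, T(8)=-752; answer -752
Part II: S1 = -752; m = 6; total draws C(12,4) = 495; favorable C(6,4) = 15; P = 1/33; answer 1/33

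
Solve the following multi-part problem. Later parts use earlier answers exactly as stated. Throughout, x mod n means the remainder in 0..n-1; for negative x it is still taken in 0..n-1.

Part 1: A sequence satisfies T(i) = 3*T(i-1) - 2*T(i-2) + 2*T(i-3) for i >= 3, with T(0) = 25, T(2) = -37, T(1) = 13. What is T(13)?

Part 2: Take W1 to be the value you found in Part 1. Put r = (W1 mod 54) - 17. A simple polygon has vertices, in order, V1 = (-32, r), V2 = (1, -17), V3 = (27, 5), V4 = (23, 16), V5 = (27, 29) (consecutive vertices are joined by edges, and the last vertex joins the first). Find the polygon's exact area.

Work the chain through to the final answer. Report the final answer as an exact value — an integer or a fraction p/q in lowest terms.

1556

Part 1: T(3) = 3*(-37) - 2*(13) + 2*(25) = -87; iterating: T(3)=-87, T(4)=-161, T(5)=-383, T(6)=-1001, T(7)=-2559, T(8)=-6441, T(9)=-16207, T(10)=-40857, T(11)=-103039, T(12)=-259817, T(13)=-655087; answer -655087
Part 2: W1 = -655087; r = 24; cross terms: (-32*-17 - 1*24)=520, (1*5 - 27*-17)=464, (27*16 - 23*5)=317, (23*29 - 27*16)=235, (27*24 - -32*29)=1576; twice the area = |3112| = 3112; area = 1556; answer 1556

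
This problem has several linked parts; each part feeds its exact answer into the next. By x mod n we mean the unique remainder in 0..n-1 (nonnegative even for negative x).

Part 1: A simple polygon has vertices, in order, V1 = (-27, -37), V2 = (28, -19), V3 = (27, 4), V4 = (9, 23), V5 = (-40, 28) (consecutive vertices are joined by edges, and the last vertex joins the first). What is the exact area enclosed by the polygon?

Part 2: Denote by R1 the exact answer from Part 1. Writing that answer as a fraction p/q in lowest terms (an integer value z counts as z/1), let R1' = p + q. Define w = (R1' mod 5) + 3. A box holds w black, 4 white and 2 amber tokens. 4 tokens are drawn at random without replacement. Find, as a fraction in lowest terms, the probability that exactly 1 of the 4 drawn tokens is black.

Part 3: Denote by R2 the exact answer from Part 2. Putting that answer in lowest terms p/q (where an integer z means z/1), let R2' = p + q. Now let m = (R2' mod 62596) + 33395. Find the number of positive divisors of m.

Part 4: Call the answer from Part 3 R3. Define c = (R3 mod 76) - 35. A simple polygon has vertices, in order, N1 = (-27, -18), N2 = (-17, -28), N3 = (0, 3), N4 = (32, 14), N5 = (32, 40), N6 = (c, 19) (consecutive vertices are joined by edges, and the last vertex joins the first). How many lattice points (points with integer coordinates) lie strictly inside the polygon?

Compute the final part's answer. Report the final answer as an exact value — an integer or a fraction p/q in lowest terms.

Part 1: cross terms: (-27*-19 - 28*-37)=1549, (28*4 - 27*-19)=625, (27*23 - 9*4)=585, (9*28 - -40*23)=1172, (-40*-37 - -27*28)=2236; twice the area = |6167| = 6167; area = 6167/2; answer 6167/2
Part 2: R1 = 6167/2; threaded value p + q = 6169; w = 7; total draws C(13,4) = 715; favorable C(7,1)*C(6,3) = 140; P = 28/143; answer 28/143
Part 3: R2 = 28/143; threaded value p + q = 171; m = 33566; 33566 = 2 * 13 * 1291; number of divisors = (1+1) * (1+1) * (1+1) = 8; answer 8
Part 4: R3 = 8; c = -27; cross terms: (-27*-28 - -17*-18)=450, (-17*3 - 0*-28)=-51, (0*14 - 32*3)=-96, (32*40 - 32*14)=832, (32*19 - -27*40)=1688, (-27*-18 - -27*19)=999; twice the area = |3822| = 3822; area = 1911; boundary points = 10 + 1 + 1 + 26 + 1 + 37 = 76; strictly interior points = area - boundary/2 + 1 = 1874; answer 1874

1874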